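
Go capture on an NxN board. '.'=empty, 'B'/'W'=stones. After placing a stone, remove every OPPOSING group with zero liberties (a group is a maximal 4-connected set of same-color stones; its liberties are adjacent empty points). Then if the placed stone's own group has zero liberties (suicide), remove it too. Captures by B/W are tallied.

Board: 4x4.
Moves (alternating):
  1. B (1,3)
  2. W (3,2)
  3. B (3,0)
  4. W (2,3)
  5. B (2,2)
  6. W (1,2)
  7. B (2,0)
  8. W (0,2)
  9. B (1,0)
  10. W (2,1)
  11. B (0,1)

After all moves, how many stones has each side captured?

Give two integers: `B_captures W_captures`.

Answer: 0 1

Derivation:
Move 1: B@(1,3) -> caps B=0 W=0
Move 2: W@(3,2) -> caps B=0 W=0
Move 3: B@(3,0) -> caps B=0 W=0
Move 4: W@(2,3) -> caps B=0 W=0
Move 5: B@(2,2) -> caps B=0 W=0
Move 6: W@(1,2) -> caps B=0 W=0
Move 7: B@(2,0) -> caps B=0 W=0
Move 8: W@(0,2) -> caps B=0 W=0
Move 9: B@(1,0) -> caps B=0 W=0
Move 10: W@(2,1) -> caps B=0 W=1
Move 11: B@(0,1) -> caps B=0 W=1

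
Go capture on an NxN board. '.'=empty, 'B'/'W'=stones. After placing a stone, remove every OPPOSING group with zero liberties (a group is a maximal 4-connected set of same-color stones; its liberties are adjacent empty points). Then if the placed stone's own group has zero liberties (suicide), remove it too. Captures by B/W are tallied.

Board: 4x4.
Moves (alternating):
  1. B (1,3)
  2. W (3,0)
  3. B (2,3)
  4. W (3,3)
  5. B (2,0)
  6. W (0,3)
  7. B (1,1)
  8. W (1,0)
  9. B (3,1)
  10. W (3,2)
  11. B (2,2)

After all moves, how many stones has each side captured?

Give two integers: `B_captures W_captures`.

Answer: 3 0

Derivation:
Move 1: B@(1,3) -> caps B=0 W=0
Move 2: W@(3,0) -> caps B=0 W=0
Move 3: B@(2,3) -> caps B=0 W=0
Move 4: W@(3,3) -> caps B=0 W=0
Move 5: B@(2,0) -> caps B=0 W=0
Move 6: W@(0,3) -> caps B=0 W=0
Move 7: B@(1,1) -> caps B=0 W=0
Move 8: W@(1,0) -> caps B=0 W=0
Move 9: B@(3,1) -> caps B=1 W=0
Move 10: W@(3,2) -> caps B=1 W=0
Move 11: B@(2,2) -> caps B=3 W=0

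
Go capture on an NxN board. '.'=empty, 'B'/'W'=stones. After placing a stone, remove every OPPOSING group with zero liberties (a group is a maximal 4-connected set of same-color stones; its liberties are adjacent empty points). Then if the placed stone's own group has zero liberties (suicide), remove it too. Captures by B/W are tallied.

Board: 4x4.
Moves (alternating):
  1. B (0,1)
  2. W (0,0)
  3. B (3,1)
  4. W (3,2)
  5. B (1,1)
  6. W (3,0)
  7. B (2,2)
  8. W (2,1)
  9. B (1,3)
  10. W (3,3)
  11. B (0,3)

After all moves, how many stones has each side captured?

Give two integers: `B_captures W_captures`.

Answer: 0 1

Derivation:
Move 1: B@(0,1) -> caps B=0 W=0
Move 2: W@(0,0) -> caps B=0 W=0
Move 3: B@(3,1) -> caps B=0 W=0
Move 4: W@(3,2) -> caps B=0 W=0
Move 5: B@(1,1) -> caps B=0 W=0
Move 6: W@(3,0) -> caps B=0 W=0
Move 7: B@(2,2) -> caps B=0 W=0
Move 8: W@(2,1) -> caps B=0 W=1
Move 9: B@(1,3) -> caps B=0 W=1
Move 10: W@(3,3) -> caps B=0 W=1
Move 11: B@(0,3) -> caps B=0 W=1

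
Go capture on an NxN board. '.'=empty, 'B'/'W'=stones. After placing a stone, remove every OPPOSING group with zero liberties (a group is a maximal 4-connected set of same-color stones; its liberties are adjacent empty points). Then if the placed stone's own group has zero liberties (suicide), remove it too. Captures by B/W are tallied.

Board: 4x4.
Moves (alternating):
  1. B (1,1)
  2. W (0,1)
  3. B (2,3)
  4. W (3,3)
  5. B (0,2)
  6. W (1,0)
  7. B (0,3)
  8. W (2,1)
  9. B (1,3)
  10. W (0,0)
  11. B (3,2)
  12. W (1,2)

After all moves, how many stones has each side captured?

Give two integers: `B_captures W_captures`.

Move 1: B@(1,1) -> caps B=0 W=0
Move 2: W@(0,1) -> caps B=0 W=0
Move 3: B@(2,3) -> caps B=0 W=0
Move 4: W@(3,3) -> caps B=0 W=0
Move 5: B@(0,2) -> caps B=0 W=0
Move 6: W@(1,0) -> caps B=0 W=0
Move 7: B@(0,3) -> caps B=0 W=0
Move 8: W@(2,1) -> caps B=0 W=0
Move 9: B@(1,3) -> caps B=0 W=0
Move 10: W@(0,0) -> caps B=0 W=0
Move 11: B@(3,2) -> caps B=1 W=0
Move 12: W@(1,2) -> caps B=1 W=1

Answer: 1 1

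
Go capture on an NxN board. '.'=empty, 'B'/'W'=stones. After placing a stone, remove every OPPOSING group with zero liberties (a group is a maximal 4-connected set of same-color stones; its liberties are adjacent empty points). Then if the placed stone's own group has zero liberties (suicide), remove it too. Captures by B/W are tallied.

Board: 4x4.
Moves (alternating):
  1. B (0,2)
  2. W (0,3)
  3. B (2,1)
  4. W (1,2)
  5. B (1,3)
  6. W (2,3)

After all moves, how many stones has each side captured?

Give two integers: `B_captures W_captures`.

Answer: 1 0

Derivation:
Move 1: B@(0,2) -> caps B=0 W=0
Move 2: W@(0,3) -> caps B=0 W=0
Move 3: B@(2,1) -> caps B=0 W=0
Move 4: W@(1,2) -> caps B=0 W=0
Move 5: B@(1,3) -> caps B=1 W=0
Move 6: W@(2,3) -> caps B=1 W=0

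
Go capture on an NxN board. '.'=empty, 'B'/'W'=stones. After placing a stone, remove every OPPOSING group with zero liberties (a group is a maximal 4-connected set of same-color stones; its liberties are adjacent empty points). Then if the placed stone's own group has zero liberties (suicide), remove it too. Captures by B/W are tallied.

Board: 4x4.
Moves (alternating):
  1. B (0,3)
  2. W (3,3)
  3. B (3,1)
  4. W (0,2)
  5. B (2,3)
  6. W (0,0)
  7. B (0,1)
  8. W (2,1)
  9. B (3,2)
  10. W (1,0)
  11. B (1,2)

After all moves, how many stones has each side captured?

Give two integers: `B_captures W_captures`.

Move 1: B@(0,3) -> caps B=0 W=0
Move 2: W@(3,3) -> caps B=0 W=0
Move 3: B@(3,1) -> caps B=0 W=0
Move 4: W@(0,2) -> caps B=0 W=0
Move 5: B@(2,3) -> caps B=0 W=0
Move 6: W@(0,0) -> caps B=0 W=0
Move 7: B@(0,1) -> caps B=0 W=0
Move 8: W@(2,1) -> caps B=0 W=0
Move 9: B@(3,2) -> caps B=1 W=0
Move 10: W@(1,0) -> caps B=1 W=0
Move 11: B@(1,2) -> caps B=2 W=0

Answer: 2 0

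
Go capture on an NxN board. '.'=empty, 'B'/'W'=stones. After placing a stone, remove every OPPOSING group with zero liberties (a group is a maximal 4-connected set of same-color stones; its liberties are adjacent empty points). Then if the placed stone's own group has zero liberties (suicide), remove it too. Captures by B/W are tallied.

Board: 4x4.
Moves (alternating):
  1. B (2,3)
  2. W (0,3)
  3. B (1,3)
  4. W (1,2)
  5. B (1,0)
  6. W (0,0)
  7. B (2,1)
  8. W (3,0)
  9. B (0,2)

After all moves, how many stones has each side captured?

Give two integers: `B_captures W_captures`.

Answer: 1 0

Derivation:
Move 1: B@(2,3) -> caps B=0 W=0
Move 2: W@(0,3) -> caps B=0 W=0
Move 3: B@(1,3) -> caps B=0 W=0
Move 4: W@(1,2) -> caps B=0 W=0
Move 5: B@(1,0) -> caps B=0 W=0
Move 6: W@(0,0) -> caps B=0 W=0
Move 7: B@(2,1) -> caps B=0 W=0
Move 8: W@(3,0) -> caps B=0 W=0
Move 9: B@(0,2) -> caps B=1 W=0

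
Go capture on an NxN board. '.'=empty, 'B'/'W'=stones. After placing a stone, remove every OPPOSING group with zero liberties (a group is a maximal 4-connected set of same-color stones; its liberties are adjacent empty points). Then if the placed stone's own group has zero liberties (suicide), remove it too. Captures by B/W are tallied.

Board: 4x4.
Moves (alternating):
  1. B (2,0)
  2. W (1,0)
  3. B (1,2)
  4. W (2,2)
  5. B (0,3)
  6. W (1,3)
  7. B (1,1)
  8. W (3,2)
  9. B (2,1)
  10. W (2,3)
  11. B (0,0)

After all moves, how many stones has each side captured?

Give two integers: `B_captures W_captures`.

Answer: 1 0

Derivation:
Move 1: B@(2,0) -> caps B=0 W=0
Move 2: W@(1,0) -> caps B=0 W=0
Move 3: B@(1,2) -> caps B=0 W=0
Move 4: W@(2,2) -> caps B=0 W=0
Move 5: B@(0,3) -> caps B=0 W=0
Move 6: W@(1,3) -> caps B=0 W=0
Move 7: B@(1,1) -> caps B=0 W=0
Move 8: W@(3,2) -> caps B=0 W=0
Move 9: B@(2,1) -> caps B=0 W=0
Move 10: W@(2,3) -> caps B=0 W=0
Move 11: B@(0,0) -> caps B=1 W=0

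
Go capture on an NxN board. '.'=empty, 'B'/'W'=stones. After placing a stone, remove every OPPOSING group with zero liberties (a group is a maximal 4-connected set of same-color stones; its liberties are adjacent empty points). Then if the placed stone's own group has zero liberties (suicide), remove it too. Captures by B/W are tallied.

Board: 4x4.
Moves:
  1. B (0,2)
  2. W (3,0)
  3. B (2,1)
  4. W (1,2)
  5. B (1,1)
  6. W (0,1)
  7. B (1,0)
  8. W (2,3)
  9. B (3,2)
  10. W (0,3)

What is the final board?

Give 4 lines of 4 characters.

Move 1: B@(0,2) -> caps B=0 W=0
Move 2: W@(3,0) -> caps B=0 W=0
Move 3: B@(2,1) -> caps B=0 W=0
Move 4: W@(1,2) -> caps B=0 W=0
Move 5: B@(1,1) -> caps B=0 W=0
Move 6: W@(0,1) -> caps B=0 W=0
Move 7: B@(1,0) -> caps B=0 W=0
Move 8: W@(2,3) -> caps B=0 W=0
Move 9: B@(3,2) -> caps B=0 W=0
Move 10: W@(0,3) -> caps B=0 W=1

Answer: .W.W
BBW.
.B.W
W.B.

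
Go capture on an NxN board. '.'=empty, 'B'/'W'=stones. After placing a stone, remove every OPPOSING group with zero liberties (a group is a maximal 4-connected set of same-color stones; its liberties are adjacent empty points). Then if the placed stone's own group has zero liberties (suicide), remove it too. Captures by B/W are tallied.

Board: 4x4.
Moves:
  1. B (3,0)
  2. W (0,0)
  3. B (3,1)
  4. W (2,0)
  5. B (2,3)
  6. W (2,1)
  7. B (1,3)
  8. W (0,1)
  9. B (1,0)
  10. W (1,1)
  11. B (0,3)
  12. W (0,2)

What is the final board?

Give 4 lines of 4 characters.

Answer: WWWB
.W.B
WW.B
BB..

Derivation:
Move 1: B@(3,0) -> caps B=0 W=0
Move 2: W@(0,0) -> caps B=0 W=0
Move 3: B@(3,1) -> caps B=0 W=0
Move 4: W@(2,0) -> caps B=0 W=0
Move 5: B@(2,3) -> caps B=0 W=0
Move 6: W@(2,1) -> caps B=0 W=0
Move 7: B@(1,3) -> caps B=0 W=0
Move 8: W@(0,1) -> caps B=0 W=0
Move 9: B@(1,0) -> caps B=0 W=0
Move 10: W@(1,1) -> caps B=0 W=1
Move 11: B@(0,3) -> caps B=0 W=1
Move 12: W@(0,2) -> caps B=0 W=1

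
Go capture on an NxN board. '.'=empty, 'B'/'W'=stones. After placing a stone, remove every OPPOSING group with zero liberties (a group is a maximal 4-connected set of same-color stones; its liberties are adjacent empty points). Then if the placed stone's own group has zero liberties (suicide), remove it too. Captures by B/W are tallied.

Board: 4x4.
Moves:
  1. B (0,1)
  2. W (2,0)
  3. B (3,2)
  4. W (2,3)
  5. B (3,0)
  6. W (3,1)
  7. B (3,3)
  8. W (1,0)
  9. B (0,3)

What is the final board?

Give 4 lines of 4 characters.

Move 1: B@(0,1) -> caps B=0 W=0
Move 2: W@(2,0) -> caps B=0 W=0
Move 3: B@(3,2) -> caps B=0 W=0
Move 4: W@(2,3) -> caps B=0 W=0
Move 5: B@(3,0) -> caps B=0 W=0
Move 6: W@(3,1) -> caps B=0 W=1
Move 7: B@(3,3) -> caps B=0 W=1
Move 8: W@(1,0) -> caps B=0 W=1
Move 9: B@(0,3) -> caps B=0 W=1

Answer: .B.B
W...
W..W
.WBB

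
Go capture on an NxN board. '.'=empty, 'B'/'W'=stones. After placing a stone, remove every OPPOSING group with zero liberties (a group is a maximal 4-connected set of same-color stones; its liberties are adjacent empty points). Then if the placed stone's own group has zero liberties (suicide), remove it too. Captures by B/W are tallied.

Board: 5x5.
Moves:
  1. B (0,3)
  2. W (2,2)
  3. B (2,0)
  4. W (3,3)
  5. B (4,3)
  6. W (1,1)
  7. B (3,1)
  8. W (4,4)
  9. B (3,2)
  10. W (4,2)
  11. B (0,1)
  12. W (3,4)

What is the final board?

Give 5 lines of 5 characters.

Move 1: B@(0,3) -> caps B=0 W=0
Move 2: W@(2,2) -> caps B=0 W=0
Move 3: B@(2,0) -> caps B=0 W=0
Move 4: W@(3,3) -> caps B=0 W=0
Move 5: B@(4,3) -> caps B=0 W=0
Move 6: W@(1,1) -> caps B=0 W=0
Move 7: B@(3,1) -> caps B=0 W=0
Move 8: W@(4,4) -> caps B=0 W=0
Move 9: B@(3,2) -> caps B=0 W=0
Move 10: W@(4,2) -> caps B=0 W=1
Move 11: B@(0,1) -> caps B=0 W=1
Move 12: W@(3,4) -> caps B=0 W=1

Answer: .B.B.
.W...
B.W..
.BBWW
..W.W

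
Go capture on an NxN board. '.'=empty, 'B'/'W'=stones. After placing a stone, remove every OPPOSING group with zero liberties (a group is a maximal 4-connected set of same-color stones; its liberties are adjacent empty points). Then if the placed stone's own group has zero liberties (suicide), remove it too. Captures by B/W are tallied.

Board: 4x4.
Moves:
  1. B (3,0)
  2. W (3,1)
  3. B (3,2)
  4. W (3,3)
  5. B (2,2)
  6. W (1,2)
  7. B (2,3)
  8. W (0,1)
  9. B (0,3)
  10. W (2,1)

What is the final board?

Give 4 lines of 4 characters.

Move 1: B@(3,0) -> caps B=0 W=0
Move 2: W@(3,1) -> caps B=0 W=0
Move 3: B@(3,2) -> caps B=0 W=0
Move 4: W@(3,3) -> caps B=0 W=0
Move 5: B@(2,2) -> caps B=0 W=0
Move 6: W@(1,2) -> caps B=0 W=0
Move 7: B@(2,3) -> caps B=1 W=0
Move 8: W@(0,1) -> caps B=1 W=0
Move 9: B@(0,3) -> caps B=1 W=0
Move 10: W@(2,1) -> caps B=1 W=0

Answer: .W.B
..W.
.WBB
BWB.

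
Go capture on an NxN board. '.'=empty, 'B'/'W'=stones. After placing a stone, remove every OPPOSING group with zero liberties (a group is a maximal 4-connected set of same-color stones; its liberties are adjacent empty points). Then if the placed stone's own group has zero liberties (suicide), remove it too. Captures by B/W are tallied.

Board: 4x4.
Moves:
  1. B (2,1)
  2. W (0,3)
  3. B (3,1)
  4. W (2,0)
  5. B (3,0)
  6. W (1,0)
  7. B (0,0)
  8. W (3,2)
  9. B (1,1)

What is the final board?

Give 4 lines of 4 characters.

Answer: B..W
.B..
.B..
BBW.

Derivation:
Move 1: B@(2,1) -> caps B=0 W=0
Move 2: W@(0,3) -> caps B=0 W=0
Move 3: B@(3,1) -> caps B=0 W=0
Move 4: W@(2,0) -> caps B=0 W=0
Move 5: B@(3,0) -> caps B=0 W=0
Move 6: W@(1,0) -> caps B=0 W=0
Move 7: B@(0,0) -> caps B=0 W=0
Move 8: W@(3,2) -> caps B=0 W=0
Move 9: B@(1,1) -> caps B=2 W=0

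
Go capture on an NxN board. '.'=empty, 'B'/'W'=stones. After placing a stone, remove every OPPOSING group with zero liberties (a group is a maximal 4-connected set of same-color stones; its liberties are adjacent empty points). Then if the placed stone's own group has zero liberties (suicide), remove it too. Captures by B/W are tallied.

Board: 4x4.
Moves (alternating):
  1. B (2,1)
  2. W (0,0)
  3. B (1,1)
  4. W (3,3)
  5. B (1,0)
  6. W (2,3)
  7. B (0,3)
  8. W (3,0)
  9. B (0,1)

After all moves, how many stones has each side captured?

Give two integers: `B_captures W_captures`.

Answer: 1 0

Derivation:
Move 1: B@(2,1) -> caps B=0 W=0
Move 2: W@(0,0) -> caps B=0 W=0
Move 3: B@(1,1) -> caps B=0 W=0
Move 4: W@(3,3) -> caps B=0 W=0
Move 5: B@(1,0) -> caps B=0 W=0
Move 6: W@(2,3) -> caps B=0 W=0
Move 7: B@(0,3) -> caps B=0 W=0
Move 8: W@(3,0) -> caps B=0 W=0
Move 9: B@(0,1) -> caps B=1 W=0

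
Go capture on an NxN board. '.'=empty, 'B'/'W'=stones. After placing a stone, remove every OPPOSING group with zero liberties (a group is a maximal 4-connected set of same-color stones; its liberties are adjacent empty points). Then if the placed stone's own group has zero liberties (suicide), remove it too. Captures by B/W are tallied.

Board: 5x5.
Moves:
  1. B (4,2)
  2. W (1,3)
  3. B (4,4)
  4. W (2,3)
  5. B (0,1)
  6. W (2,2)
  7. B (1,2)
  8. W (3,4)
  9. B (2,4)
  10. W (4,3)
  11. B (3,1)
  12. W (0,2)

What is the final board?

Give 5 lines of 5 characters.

Move 1: B@(4,2) -> caps B=0 W=0
Move 2: W@(1,3) -> caps B=0 W=0
Move 3: B@(4,4) -> caps B=0 W=0
Move 4: W@(2,3) -> caps B=0 W=0
Move 5: B@(0,1) -> caps B=0 W=0
Move 6: W@(2,2) -> caps B=0 W=0
Move 7: B@(1,2) -> caps B=0 W=0
Move 8: W@(3,4) -> caps B=0 W=0
Move 9: B@(2,4) -> caps B=0 W=0
Move 10: W@(4,3) -> caps B=0 W=1
Move 11: B@(3,1) -> caps B=0 W=1
Move 12: W@(0,2) -> caps B=0 W=1

Answer: .BW..
..BW.
..WWB
.B..W
..BW.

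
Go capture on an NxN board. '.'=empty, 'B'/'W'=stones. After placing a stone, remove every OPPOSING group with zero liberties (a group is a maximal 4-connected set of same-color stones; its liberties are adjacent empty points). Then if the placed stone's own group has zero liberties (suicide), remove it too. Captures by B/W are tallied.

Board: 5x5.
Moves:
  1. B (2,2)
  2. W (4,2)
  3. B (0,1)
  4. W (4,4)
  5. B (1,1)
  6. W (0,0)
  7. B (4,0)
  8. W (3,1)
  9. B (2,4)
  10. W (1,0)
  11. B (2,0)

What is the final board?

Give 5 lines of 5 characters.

Answer: .B...
.B...
B.B.B
.W...
B.W.W

Derivation:
Move 1: B@(2,2) -> caps B=0 W=0
Move 2: W@(4,2) -> caps B=0 W=0
Move 3: B@(0,1) -> caps B=0 W=0
Move 4: W@(4,4) -> caps B=0 W=0
Move 5: B@(1,1) -> caps B=0 W=0
Move 6: W@(0,0) -> caps B=0 W=0
Move 7: B@(4,0) -> caps B=0 W=0
Move 8: W@(3,1) -> caps B=0 W=0
Move 9: B@(2,4) -> caps B=0 W=0
Move 10: W@(1,0) -> caps B=0 W=0
Move 11: B@(2,0) -> caps B=2 W=0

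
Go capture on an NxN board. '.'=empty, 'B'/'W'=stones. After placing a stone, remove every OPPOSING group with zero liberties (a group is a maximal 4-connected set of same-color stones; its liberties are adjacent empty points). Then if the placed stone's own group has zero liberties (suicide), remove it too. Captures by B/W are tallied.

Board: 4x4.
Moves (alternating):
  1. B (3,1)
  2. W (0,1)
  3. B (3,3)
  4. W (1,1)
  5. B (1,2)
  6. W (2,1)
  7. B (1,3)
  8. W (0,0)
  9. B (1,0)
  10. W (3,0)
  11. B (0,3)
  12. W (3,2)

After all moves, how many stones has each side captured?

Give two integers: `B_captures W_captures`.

Answer: 0 1

Derivation:
Move 1: B@(3,1) -> caps B=0 W=0
Move 2: W@(0,1) -> caps B=0 W=0
Move 3: B@(3,3) -> caps B=0 W=0
Move 4: W@(1,1) -> caps B=0 W=0
Move 5: B@(1,2) -> caps B=0 W=0
Move 6: W@(2,1) -> caps B=0 W=0
Move 7: B@(1,3) -> caps B=0 W=0
Move 8: W@(0,0) -> caps B=0 W=0
Move 9: B@(1,0) -> caps B=0 W=0
Move 10: W@(3,0) -> caps B=0 W=0
Move 11: B@(0,3) -> caps B=0 W=0
Move 12: W@(3,2) -> caps B=0 W=1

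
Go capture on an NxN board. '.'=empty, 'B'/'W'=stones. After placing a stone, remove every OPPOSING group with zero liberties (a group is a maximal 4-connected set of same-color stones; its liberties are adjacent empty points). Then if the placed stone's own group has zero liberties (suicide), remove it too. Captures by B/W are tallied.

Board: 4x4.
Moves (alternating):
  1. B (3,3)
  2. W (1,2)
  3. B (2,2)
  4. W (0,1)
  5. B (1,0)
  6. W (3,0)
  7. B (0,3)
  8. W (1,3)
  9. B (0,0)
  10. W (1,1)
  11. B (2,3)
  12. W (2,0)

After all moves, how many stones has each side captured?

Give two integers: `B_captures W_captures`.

Move 1: B@(3,3) -> caps B=0 W=0
Move 2: W@(1,2) -> caps B=0 W=0
Move 3: B@(2,2) -> caps B=0 W=0
Move 4: W@(0,1) -> caps B=0 W=0
Move 5: B@(1,0) -> caps B=0 W=0
Move 6: W@(3,0) -> caps B=0 W=0
Move 7: B@(0,3) -> caps B=0 W=0
Move 8: W@(1,3) -> caps B=0 W=0
Move 9: B@(0,0) -> caps B=0 W=0
Move 10: W@(1,1) -> caps B=0 W=0
Move 11: B@(2,3) -> caps B=0 W=0
Move 12: W@(2,0) -> caps B=0 W=2

Answer: 0 2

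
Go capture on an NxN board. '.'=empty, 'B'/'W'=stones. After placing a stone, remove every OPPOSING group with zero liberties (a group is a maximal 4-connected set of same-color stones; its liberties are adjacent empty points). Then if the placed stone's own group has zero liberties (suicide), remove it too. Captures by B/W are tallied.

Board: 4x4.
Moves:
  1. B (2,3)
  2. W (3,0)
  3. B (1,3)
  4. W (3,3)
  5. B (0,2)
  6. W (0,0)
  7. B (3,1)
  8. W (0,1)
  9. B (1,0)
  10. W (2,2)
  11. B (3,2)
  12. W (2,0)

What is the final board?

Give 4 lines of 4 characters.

Answer: WWB.
B..B
W.WB
WBB.

Derivation:
Move 1: B@(2,3) -> caps B=0 W=0
Move 2: W@(3,0) -> caps B=0 W=0
Move 3: B@(1,3) -> caps B=0 W=0
Move 4: W@(3,3) -> caps B=0 W=0
Move 5: B@(0,2) -> caps B=0 W=0
Move 6: W@(0,0) -> caps B=0 W=0
Move 7: B@(3,1) -> caps B=0 W=0
Move 8: W@(0,1) -> caps B=0 W=0
Move 9: B@(1,0) -> caps B=0 W=0
Move 10: W@(2,2) -> caps B=0 W=0
Move 11: B@(3,2) -> caps B=1 W=0
Move 12: W@(2,0) -> caps B=1 W=0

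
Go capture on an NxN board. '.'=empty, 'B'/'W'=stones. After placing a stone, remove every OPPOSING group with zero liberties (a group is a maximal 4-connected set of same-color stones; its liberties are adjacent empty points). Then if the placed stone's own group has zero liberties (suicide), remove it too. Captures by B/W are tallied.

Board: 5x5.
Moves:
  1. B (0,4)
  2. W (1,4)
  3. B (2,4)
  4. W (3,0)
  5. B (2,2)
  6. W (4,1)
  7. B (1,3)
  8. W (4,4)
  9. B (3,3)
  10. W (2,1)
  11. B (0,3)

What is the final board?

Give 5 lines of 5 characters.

Answer: ...BB
...B.
.WB.B
W..B.
.W..W

Derivation:
Move 1: B@(0,4) -> caps B=0 W=0
Move 2: W@(1,4) -> caps B=0 W=0
Move 3: B@(2,4) -> caps B=0 W=0
Move 4: W@(3,0) -> caps B=0 W=0
Move 5: B@(2,2) -> caps B=0 W=0
Move 6: W@(4,1) -> caps B=0 W=0
Move 7: B@(1,3) -> caps B=1 W=0
Move 8: W@(4,4) -> caps B=1 W=0
Move 9: B@(3,3) -> caps B=1 W=0
Move 10: W@(2,1) -> caps B=1 W=0
Move 11: B@(0,3) -> caps B=1 W=0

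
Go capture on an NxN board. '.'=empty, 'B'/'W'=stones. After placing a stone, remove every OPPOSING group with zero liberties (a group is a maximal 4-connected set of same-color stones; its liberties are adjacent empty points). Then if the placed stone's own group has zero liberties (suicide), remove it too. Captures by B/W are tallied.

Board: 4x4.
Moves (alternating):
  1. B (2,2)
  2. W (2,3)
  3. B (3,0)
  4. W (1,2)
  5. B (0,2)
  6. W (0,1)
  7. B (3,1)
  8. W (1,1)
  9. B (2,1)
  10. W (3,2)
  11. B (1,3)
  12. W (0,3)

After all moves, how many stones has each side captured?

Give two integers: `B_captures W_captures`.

Move 1: B@(2,2) -> caps B=0 W=0
Move 2: W@(2,3) -> caps B=0 W=0
Move 3: B@(3,0) -> caps B=0 W=0
Move 4: W@(1,2) -> caps B=0 W=0
Move 5: B@(0,2) -> caps B=0 W=0
Move 6: W@(0,1) -> caps B=0 W=0
Move 7: B@(3,1) -> caps B=0 W=0
Move 8: W@(1,1) -> caps B=0 W=0
Move 9: B@(2,1) -> caps B=0 W=0
Move 10: W@(3,2) -> caps B=0 W=0
Move 11: B@(1,3) -> caps B=0 W=0
Move 12: W@(0,3) -> caps B=0 W=2

Answer: 0 2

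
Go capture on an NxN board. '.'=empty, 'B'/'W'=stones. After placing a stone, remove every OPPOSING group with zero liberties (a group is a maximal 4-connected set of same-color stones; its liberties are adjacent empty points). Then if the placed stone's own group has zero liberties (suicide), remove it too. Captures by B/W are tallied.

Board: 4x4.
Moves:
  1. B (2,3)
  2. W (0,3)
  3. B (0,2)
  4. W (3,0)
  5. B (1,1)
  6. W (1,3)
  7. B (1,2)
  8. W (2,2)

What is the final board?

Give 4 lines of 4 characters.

Move 1: B@(2,3) -> caps B=0 W=0
Move 2: W@(0,3) -> caps B=0 W=0
Move 3: B@(0,2) -> caps B=0 W=0
Move 4: W@(3,0) -> caps B=0 W=0
Move 5: B@(1,1) -> caps B=0 W=0
Move 6: W@(1,3) -> caps B=0 W=0
Move 7: B@(1,2) -> caps B=2 W=0
Move 8: W@(2,2) -> caps B=2 W=0

Answer: ..B.
.BB.
..WB
W...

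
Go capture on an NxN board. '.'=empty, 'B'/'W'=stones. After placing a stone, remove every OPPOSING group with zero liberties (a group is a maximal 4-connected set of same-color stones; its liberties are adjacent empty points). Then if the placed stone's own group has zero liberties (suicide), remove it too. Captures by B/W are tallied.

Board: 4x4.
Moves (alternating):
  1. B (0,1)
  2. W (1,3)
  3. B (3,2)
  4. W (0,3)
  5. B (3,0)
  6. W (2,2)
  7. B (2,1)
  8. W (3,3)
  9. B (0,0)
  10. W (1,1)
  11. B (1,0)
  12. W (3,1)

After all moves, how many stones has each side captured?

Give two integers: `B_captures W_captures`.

Answer: 0 1

Derivation:
Move 1: B@(0,1) -> caps B=0 W=0
Move 2: W@(1,3) -> caps B=0 W=0
Move 3: B@(3,2) -> caps B=0 W=0
Move 4: W@(0,3) -> caps B=0 W=0
Move 5: B@(3,0) -> caps B=0 W=0
Move 6: W@(2,2) -> caps B=0 W=0
Move 7: B@(2,1) -> caps B=0 W=0
Move 8: W@(3,3) -> caps B=0 W=0
Move 9: B@(0,0) -> caps B=0 W=0
Move 10: W@(1,1) -> caps B=0 W=0
Move 11: B@(1,0) -> caps B=0 W=0
Move 12: W@(3,1) -> caps B=0 W=1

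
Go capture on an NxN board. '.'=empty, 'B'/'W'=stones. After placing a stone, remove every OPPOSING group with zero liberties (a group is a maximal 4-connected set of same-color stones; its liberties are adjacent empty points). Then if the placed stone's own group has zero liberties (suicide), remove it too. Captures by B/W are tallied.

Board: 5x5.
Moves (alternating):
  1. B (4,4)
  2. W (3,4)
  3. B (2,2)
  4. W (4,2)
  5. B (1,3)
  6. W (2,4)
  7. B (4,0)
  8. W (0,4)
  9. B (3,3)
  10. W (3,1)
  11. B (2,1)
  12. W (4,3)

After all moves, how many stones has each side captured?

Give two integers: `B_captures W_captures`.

Answer: 0 1

Derivation:
Move 1: B@(4,4) -> caps B=0 W=0
Move 2: W@(3,4) -> caps B=0 W=0
Move 3: B@(2,2) -> caps B=0 W=0
Move 4: W@(4,2) -> caps B=0 W=0
Move 5: B@(1,3) -> caps B=0 W=0
Move 6: W@(2,4) -> caps B=0 W=0
Move 7: B@(4,0) -> caps B=0 W=0
Move 8: W@(0,4) -> caps B=0 W=0
Move 9: B@(3,3) -> caps B=0 W=0
Move 10: W@(3,1) -> caps B=0 W=0
Move 11: B@(2,1) -> caps B=0 W=0
Move 12: W@(4,3) -> caps B=0 W=1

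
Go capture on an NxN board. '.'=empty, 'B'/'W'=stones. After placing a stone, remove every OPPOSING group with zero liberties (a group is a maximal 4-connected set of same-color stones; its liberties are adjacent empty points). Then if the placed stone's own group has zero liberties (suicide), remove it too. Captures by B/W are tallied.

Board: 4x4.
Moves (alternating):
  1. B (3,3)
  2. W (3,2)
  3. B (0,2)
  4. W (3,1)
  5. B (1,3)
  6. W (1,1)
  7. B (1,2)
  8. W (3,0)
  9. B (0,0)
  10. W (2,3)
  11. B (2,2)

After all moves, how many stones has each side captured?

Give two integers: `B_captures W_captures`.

Answer: 0 1

Derivation:
Move 1: B@(3,3) -> caps B=0 W=0
Move 2: W@(3,2) -> caps B=0 W=0
Move 3: B@(0,2) -> caps B=0 W=0
Move 4: W@(3,1) -> caps B=0 W=0
Move 5: B@(1,3) -> caps B=0 W=0
Move 6: W@(1,1) -> caps B=0 W=0
Move 7: B@(1,2) -> caps B=0 W=0
Move 8: W@(3,0) -> caps B=0 W=0
Move 9: B@(0,0) -> caps B=0 W=0
Move 10: W@(2,3) -> caps B=0 W=1
Move 11: B@(2,2) -> caps B=0 W=1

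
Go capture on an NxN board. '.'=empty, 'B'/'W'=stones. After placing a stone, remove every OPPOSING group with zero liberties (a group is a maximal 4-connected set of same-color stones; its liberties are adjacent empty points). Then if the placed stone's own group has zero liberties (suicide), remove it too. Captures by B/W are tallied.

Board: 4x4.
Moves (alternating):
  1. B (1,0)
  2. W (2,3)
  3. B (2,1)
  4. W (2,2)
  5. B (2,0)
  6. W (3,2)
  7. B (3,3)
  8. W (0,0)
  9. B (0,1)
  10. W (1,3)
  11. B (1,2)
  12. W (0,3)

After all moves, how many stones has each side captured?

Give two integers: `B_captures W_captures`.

Answer: 1 0

Derivation:
Move 1: B@(1,0) -> caps B=0 W=0
Move 2: W@(2,3) -> caps B=0 W=0
Move 3: B@(2,1) -> caps B=0 W=0
Move 4: W@(2,2) -> caps B=0 W=0
Move 5: B@(2,0) -> caps B=0 W=0
Move 6: W@(3,2) -> caps B=0 W=0
Move 7: B@(3,3) -> caps B=0 W=0
Move 8: W@(0,0) -> caps B=0 W=0
Move 9: B@(0,1) -> caps B=1 W=0
Move 10: W@(1,3) -> caps B=1 W=0
Move 11: B@(1,2) -> caps B=1 W=0
Move 12: W@(0,3) -> caps B=1 W=0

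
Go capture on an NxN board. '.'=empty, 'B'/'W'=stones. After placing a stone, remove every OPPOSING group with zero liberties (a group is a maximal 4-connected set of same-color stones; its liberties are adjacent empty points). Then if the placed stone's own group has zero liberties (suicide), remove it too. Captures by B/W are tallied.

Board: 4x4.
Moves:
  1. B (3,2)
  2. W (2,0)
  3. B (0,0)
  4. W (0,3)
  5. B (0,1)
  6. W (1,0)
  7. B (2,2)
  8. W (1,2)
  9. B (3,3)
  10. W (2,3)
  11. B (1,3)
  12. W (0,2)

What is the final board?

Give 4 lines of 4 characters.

Answer: BBWW
W.WB
W.B.
..BB

Derivation:
Move 1: B@(3,2) -> caps B=0 W=0
Move 2: W@(2,0) -> caps B=0 W=0
Move 3: B@(0,0) -> caps B=0 W=0
Move 4: W@(0,3) -> caps B=0 W=0
Move 5: B@(0,1) -> caps B=0 W=0
Move 6: W@(1,0) -> caps B=0 W=0
Move 7: B@(2,2) -> caps B=0 W=0
Move 8: W@(1,2) -> caps B=0 W=0
Move 9: B@(3,3) -> caps B=0 W=0
Move 10: W@(2,3) -> caps B=0 W=0
Move 11: B@(1,3) -> caps B=1 W=0
Move 12: W@(0,2) -> caps B=1 W=0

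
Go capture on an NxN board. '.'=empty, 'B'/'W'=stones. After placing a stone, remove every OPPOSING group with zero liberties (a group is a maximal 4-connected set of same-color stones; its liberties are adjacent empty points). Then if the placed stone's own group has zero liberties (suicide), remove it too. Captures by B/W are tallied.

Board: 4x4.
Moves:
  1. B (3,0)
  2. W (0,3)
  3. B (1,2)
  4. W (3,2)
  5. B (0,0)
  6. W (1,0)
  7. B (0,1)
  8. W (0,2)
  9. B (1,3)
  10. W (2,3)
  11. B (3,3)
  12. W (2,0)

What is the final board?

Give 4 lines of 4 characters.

Answer: BB..
W.BB
W..W
B.W.

Derivation:
Move 1: B@(3,0) -> caps B=0 W=0
Move 2: W@(0,3) -> caps B=0 W=0
Move 3: B@(1,2) -> caps B=0 W=0
Move 4: W@(3,2) -> caps B=0 W=0
Move 5: B@(0,0) -> caps B=0 W=0
Move 6: W@(1,0) -> caps B=0 W=0
Move 7: B@(0,1) -> caps B=0 W=0
Move 8: W@(0,2) -> caps B=0 W=0
Move 9: B@(1,3) -> caps B=2 W=0
Move 10: W@(2,3) -> caps B=2 W=0
Move 11: B@(3,3) -> caps B=2 W=0
Move 12: W@(2,0) -> caps B=2 W=0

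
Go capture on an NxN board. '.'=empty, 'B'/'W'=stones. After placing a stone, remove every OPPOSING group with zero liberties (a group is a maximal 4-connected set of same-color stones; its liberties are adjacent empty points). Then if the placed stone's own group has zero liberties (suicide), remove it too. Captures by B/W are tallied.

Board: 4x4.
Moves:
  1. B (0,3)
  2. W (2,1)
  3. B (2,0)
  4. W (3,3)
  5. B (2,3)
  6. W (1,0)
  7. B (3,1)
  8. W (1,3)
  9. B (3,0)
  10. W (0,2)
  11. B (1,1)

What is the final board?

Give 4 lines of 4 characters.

Answer: ..W.
WB.W
BW.B
BB.W

Derivation:
Move 1: B@(0,3) -> caps B=0 W=0
Move 2: W@(2,1) -> caps B=0 W=0
Move 3: B@(2,0) -> caps B=0 W=0
Move 4: W@(3,3) -> caps B=0 W=0
Move 5: B@(2,3) -> caps B=0 W=0
Move 6: W@(1,0) -> caps B=0 W=0
Move 7: B@(3,1) -> caps B=0 W=0
Move 8: W@(1,3) -> caps B=0 W=0
Move 9: B@(3,0) -> caps B=0 W=0
Move 10: W@(0,2) -> caps B=0 W=1
Move 11: B@(1,1) -> caps B=0 W=1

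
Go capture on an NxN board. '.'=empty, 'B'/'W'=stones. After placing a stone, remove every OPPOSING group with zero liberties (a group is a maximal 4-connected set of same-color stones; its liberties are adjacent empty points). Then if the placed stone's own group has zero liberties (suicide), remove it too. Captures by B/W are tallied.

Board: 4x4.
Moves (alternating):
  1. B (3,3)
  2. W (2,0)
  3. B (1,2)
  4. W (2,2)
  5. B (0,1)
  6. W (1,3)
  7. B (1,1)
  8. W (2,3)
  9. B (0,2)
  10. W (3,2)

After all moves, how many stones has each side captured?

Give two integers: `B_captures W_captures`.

Move 1: B@(3,3) -> caps B=0 W=0
Move 2: W@(2,0) -> caps B=0 W=0
Move 3: B@(1,2) -> caps B=0 W=0
Move 4: W@(2,2) -> caps B=0 W=0
Move 5: B@(0,1) -> caps B=0 W=0
Move 6: W@(1,3) -> caps B=0 W=0
Move 7: B@(1,1) -> caps B=0 W=0
Move 8: W@(2,3) -> caps B=0 W=0
Move 9: B@(0,2) -> caps B=0 W=0
Move 10: W@(3,2) -> caps B=0 W=1

Answer: 0 1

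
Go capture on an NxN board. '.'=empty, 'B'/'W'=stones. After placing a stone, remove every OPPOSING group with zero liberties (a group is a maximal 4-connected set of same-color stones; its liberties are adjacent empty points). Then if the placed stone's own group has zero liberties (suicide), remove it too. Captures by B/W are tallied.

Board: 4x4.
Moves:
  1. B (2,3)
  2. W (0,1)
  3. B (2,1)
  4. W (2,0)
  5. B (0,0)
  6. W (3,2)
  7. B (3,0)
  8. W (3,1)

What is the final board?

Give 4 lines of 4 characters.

Answer: BW..
....
WB.B
.WW.

Derivation:
Move 1: B@(2,3) -> caps B=0 W=0
Move 2: W@(0,1) -> caps B=0 W=0
Move 3: B@(2,1) -> caps B=0 W=0
Move 4: W@(2,0) -> caps B=0 W=0
Move 5: B@(0,0) -> caps B=0 W=0
Move 6: W@(3,2) -> caps B=0 W=0
Move 7: B@(3,0) -> caps B=0 W=0
Move 8: W@(3,1) -> caps B=0 W=1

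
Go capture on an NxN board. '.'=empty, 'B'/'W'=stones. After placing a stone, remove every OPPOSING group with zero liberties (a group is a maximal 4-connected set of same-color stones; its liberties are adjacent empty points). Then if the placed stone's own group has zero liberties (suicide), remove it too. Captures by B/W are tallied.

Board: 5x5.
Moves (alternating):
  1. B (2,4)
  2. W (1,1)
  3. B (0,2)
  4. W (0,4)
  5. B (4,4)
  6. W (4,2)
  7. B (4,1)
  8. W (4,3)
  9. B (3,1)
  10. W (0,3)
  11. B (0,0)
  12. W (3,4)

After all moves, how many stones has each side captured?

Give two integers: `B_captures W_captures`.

Answer: 0 1

Derivation:
Move 1: B@(2,4) -> caps B=0 W=0
Move 2: W@(1,1) -> caps B=0 W=0
Move 3: B@(0,2) -> caps B=0 W=0
Move 4: W@(0,4) -> caps B=0 W=0
Move 5: B@(4,4) -> caps B=0 W=0
Move 6: W@(4,2) -> caps B=0 W=0
Move 7: B@(4,1) -> caps B=0 W=0
Move 8: W@(4,3) -> caps B=0 W=0
Move 9: B@(3,1) -> caps B=0 W=0
Move 10: W@(0,3) -> caps B=0 W=0
Move 11: B@(0,0) -> caps B=0 W=0
Move 12: W@(3,4) -> caps B=0 W=1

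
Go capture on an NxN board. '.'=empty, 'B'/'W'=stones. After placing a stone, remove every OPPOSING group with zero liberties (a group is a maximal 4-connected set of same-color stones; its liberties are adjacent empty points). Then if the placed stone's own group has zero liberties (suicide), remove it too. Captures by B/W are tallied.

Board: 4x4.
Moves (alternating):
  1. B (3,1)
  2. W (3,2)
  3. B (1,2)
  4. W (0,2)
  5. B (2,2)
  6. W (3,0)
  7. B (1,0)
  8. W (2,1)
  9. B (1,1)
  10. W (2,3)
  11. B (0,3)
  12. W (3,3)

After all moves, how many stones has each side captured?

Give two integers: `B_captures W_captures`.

Move 1: B@(3,1) -> caps B=0 W=0
Move 2: W@(3,2) -> caps B=0 W=0
Move 3: B@(1,2) -> caps B=0 W=0
Move 4: W@(0,2) -> caps B=0 W=0
Move 5: B@(2,2) -> caps B=0 W=0
Move 6: W@(3,0) -> caps B=0 W=0
Move 7: B@(1,0) -> caps B=0 W=0
Move 8: W@(2,1) -> caps B=0 W=1
Move 9: B@(1,1) -> caps B=0 W=1
Move 10: W@(2,3) -> caps B=0 W=1
Move 11: B@(0,3) -> caps B=0 W=1
Move 12: W@(3,3) -> caps B=0 W=1

Answer: 0 1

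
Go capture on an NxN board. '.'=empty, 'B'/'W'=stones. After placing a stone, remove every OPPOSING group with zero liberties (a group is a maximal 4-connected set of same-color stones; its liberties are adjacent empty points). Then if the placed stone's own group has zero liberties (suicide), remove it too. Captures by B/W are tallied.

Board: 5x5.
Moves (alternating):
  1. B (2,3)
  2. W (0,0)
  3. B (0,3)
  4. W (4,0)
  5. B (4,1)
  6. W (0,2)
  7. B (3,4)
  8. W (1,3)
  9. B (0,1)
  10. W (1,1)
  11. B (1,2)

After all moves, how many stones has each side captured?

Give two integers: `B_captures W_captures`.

Answer: 0 1

Derivation:
Move 1: B@(2,3) -> caps B=0 W=0
Move 2: W@(0,0) -> caps B=0 W=0
Move 3: B@(0,3) -> caps B=0 W=0
Move 4: W@(4,0) -> caps B=0 W=0
Move 5: B@(4,1) -> caps B=0 W=0
Move 6: W@(0,2) -> caps B=0 W=0
Move 7: B@(3,4) -> caps B=0 W=0
Move 8: W@(1,3) -> caps B=0 W=0
Move 9: B@(0,1) -> caps B=0 W=0
Move 10: W@(1,1) -> caps B=0 W=1
Move 11: B@(1,2) -> caps B=0 W=1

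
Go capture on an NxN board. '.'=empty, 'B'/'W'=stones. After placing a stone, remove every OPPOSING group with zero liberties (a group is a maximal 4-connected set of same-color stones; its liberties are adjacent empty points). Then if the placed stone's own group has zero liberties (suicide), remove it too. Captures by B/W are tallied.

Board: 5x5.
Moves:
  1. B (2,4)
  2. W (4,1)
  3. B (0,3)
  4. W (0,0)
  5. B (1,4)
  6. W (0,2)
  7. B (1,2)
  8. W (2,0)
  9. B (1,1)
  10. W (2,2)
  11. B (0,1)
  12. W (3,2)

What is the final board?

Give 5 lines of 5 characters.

Move 1: B@(2,4) -> caps B=0 W=0
Move 2: W@(4,1) -> caps B=0 W=0
Move 3: B@(0,3) -> caps B=0 W=0
Move 4: W@(0,0) -> caps B=0 W=0
Move 5: B@(1,4) -> caps B=0 W=0
Move 6: W@(0,2) -> caps B=0 W=0
Move 7: B@(1,2) -> caps B=0 W=0
Move 8: W@(2,0) -> caps B=0 W=0
Move 9: B@(1,1) -> caps B=0 W=0
Move 10: W@(2,2) -> caps B=0 W=0
Move 11: B@(0,1) -> caps B=1 W=0
Move 12: W@(3,2) -> caps B=1 W=0

Answer: WB.B.
.BB.B
W.W.B
..W..
.W...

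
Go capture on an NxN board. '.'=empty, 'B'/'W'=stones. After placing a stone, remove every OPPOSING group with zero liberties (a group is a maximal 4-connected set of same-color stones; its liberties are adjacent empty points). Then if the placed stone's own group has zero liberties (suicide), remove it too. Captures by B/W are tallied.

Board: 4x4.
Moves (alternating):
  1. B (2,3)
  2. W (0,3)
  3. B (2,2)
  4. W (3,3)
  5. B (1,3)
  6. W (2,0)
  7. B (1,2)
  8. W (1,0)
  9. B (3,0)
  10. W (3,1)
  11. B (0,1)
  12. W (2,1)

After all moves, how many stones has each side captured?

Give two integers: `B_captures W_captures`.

Answer: 0 1

Derivation:
Move 1: B@(2,3) -> caps B=0 W=0
Move 2: W@(0,3) -> caps B=0 W=0
Move 3: B@(2,2) -> caps B=0 W=0
Move 4: W@(3,3) -> caps B=0 W=0
Move 5: B@(1,3) -> caps B=0 W=0
Move 6: W@(2,0) -> caps B=0 W=0
Move 7: B@(1,2) -> caps B=0 W=0
Move 8: W@(1,0) -> caps B=0 W=0
Move 9: B@(3,0) -> caps B=0 W=0
Move 10: W@(3,1) -> caps B=0 W=1
Move 11: B@(0,1) -> caps B=0 W=1
Move 12: W@(2,1) -> caps B=0 W=1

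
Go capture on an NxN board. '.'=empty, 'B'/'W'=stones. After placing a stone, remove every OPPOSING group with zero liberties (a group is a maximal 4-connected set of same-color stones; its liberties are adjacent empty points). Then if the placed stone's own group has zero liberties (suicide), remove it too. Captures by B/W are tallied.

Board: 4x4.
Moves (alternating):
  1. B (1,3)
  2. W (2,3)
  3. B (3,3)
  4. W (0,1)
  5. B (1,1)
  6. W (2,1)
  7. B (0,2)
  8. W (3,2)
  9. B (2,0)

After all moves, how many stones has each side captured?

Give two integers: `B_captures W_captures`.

Move 1: B@(1,3) -> caps B=0 W=0
Move 2: W@(2,3) -> caps B=0 W=0
Move 3: B@(3,3) -> caps B=0 W=0
Move 4: W@(0,1) -> caps B=0 W=0
Move 5: B@(1,1) -> caps B=0 W=0
Move 6: W@(2,1) -> caps B=0 W=0
Move 7: B@(0,2) -> caps B=0 W=0
Move 8: W@(3,2) -> caps B=0 W=1
Move 9: B@(2,0) -> caps B=0 W=1

Answer: 0 1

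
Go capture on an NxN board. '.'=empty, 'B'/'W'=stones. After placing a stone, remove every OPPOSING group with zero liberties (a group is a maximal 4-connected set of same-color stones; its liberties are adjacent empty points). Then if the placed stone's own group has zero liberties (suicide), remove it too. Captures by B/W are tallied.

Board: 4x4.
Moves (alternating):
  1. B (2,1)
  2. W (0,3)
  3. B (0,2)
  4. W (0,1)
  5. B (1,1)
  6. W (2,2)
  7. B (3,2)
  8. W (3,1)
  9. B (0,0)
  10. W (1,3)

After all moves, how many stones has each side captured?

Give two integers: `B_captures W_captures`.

Answer: 1 0

Derivation:
Move 1: B@(2,1) -> caps B=0 W=0
Move 2: W@(0,3) -> caps B=0 W=0
Move 3: B@(0,2) -> caps B=0 W=0
Move 4: W@(0,1) -> caps B=0 W=0
Move 5: B@(1,1) -> caps B=0 W=0
Move 6: W@(2,2) -> caps B=0 W=0
Move 7: B@(3,2) -> caps B=0 W=0
Move 8: W@(3,1) -> caps B=0 W=0
Move 9: B@(0,0) -> caps B=1 W=0
Move 10: W@(1,3) -> caps B=1 W=0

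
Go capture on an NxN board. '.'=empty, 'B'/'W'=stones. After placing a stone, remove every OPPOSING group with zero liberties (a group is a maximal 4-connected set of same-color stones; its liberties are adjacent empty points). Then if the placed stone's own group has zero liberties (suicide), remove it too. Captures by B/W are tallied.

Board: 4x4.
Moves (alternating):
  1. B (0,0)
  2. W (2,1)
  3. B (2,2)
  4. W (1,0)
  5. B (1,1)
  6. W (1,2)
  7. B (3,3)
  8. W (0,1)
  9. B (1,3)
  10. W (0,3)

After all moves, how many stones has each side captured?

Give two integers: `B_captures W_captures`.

Move 1: B@(0,0) -> caps B=0 W=0
Move 2: W@(2,1) -> caps B=0 W=0
Move 3: B@(2,2) -> caps B=0 W=0
Move 4: W@(1,0) -> caps B=0 W=0
Move 5: B@(1,1) -> caps B=0 W=0
Move 6: W@(1,2) -> caps B=0 W=0
Move 7: B@(3,3) -> caps B=0 W=0
Move 8: W@(0,1) -> caps B=0 W=2
Move 9: B@(1,3) -> caps B=0 W=2
Move 10: W@(0,3) -> caps B=0 W=2

Answer: 0 2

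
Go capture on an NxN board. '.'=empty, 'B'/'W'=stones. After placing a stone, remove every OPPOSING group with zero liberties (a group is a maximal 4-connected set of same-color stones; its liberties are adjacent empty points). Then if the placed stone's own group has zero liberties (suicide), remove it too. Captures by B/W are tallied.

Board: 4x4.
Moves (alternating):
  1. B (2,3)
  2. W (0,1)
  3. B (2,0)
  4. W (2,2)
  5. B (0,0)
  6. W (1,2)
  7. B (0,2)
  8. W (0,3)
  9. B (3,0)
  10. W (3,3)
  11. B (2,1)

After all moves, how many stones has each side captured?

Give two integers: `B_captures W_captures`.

Answer: 0 1

Derivation:
Move 1: B@(2,3) -> caps B=0 W=0
Move 2: W@(0,1) -> caps B=0 W=0
Move 3: B@(2,0) -> caps B=0 W=0
Move 4: W@(2,2) -> caps B=0 W=0
Move 5: B@(0,0) -> caps B=0 W=0
Move 6: W@(1,2) -> caps B=0 W=0
Move 7: B@(0,2) -> caps B=0 W=0
Move 8: W@(0,3) -> caps B=0 W=1
Move 9: B@(3,0) -> caps B=0 W=1
Move 10: W@(3,3) -> caps B=0 W=1
Move 11: B@(2,1) -> caps B=0 W=1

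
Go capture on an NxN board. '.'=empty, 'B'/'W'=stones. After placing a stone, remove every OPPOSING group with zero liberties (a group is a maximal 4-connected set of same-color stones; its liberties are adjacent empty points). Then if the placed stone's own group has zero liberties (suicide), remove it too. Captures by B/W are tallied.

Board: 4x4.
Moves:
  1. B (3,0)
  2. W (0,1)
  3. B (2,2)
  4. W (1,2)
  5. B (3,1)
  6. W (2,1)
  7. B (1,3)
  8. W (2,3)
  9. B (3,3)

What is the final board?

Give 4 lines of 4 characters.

Move 1: B@(3,0) -> caps B=0 W=0
Move 2: W@(0,1) -> caps B=0 W=0
Move 3: B@(2,2) -> caps B=0 W=0
Move 4: W@(1,2) -> caps B=0 W=0
Move 5: B@(3,1) -> caps B=0 W=0
Move 6: W@(2,1) -> caps B=0 W=0
Move 7: B@(1,3) -> caps B=0 W=0
Move 8: W@(2,3) -> caps B=0 W=0
Move 9: B@(3,3) -> caps B=1 W=0

Answer: .W..
..WB
.WB.
BB.B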